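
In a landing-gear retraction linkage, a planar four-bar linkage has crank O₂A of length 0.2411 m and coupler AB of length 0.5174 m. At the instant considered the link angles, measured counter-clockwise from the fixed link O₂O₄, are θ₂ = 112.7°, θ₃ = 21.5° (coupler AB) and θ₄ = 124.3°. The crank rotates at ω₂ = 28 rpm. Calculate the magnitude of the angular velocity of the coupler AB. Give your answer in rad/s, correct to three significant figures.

0.282

ω₂ = 2.932 rad/s (from 28 rpm).
Differentiating the loop-closure r₂e^{iθ₂}+r₃e^{iθ₃}=r₁+r₄e^{iθ₄} gives r₂ω₂e^{iθ₂}+r₃ω₃e^{iθ₃}=r₄ω₄e^{iθ₄}.
Eliminating the other unknown: ω₃ = r₂ω₂ sin(θ₄−θ₂) / [r₃ sin(θ₃−θ₄)].
Numerator sine = +0.20108; denominator sine = -0.97515.
Result = 0.2411·2.932·(+0.20108) / (0.5174·(-0.97515)) = -0.28174 rad/s; magnitude 0.28174 rad/s.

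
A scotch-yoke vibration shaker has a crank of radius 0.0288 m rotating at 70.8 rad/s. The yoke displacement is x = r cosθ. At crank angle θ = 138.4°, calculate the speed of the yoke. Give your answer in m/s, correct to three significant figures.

1.35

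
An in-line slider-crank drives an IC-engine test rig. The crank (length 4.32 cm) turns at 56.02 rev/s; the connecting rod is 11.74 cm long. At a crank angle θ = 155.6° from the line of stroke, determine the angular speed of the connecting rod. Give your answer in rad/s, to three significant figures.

119

ω = 352 rad/s (converted from 56.02 rev/s).
The rod makes angle φ with the slider axis where L sinφ = r sinθ; differentiating, L cosφ·φ̇ = r ω cosθ.
L cosφ = √(L² − r² sin²θ) = 0.11604 m.
|ω_rod| = r ω |cosθ| / √(L² − r² sin²θ) = 0.0432·352·0.91068/0.11604 = 119.34 rad/s.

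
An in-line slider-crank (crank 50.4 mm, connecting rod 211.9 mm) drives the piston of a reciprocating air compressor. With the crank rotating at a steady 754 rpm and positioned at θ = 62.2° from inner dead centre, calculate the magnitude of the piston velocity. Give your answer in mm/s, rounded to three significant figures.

ω = 2π·754/60 = 78.96 rad/s
For an in-line slider-crank, x = r cosθ + √(L² − r² sin²θ), so v = −rω sinθ·[1 + r cosθ/√(L² − r² sin²θ)].
With r = 0.0504 m, L = 0.2119 m, θ = 62.2°: √(L² − r² sin²θ) = 0.20716 m.
v = −0.0504·78.96·0.88458·[1 + 0.0504·0.46639/0.20716] = -3.9196 m/s.
|v| = 3.9196 m/s = 3919.6 mm/s.

3920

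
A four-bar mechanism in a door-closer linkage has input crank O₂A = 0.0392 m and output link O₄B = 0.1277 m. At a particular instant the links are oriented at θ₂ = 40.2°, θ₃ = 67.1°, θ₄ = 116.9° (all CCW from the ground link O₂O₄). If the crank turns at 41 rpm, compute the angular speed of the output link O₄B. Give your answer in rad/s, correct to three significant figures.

0.781

ω₂ = 4.294 rad/s (from 41 rpm).
Differentiating the loop-closure r₂e^{iθ₂}+r₃e^{iθ₃}=r₁+r₄e^{iθ₄} gives r₂ω₂e^{iθ₂}+r₃ω₃e^{iθ₃}=r₄ω₄e^{iθ₄}.
Eliminating the other unknown: ω₄ = r₂ω₂ sin(θ₂−θ₃) / [r₄ sin(θ₄−θ₃)].
Numerator sine = -0.45243; denominator sine = +0.76380.
Result = 0.0392·4.294·(-0.45243) / (0.1277·(+0.76380)) = -0.7807 rad/s; magnitude 0.7807 rad/s.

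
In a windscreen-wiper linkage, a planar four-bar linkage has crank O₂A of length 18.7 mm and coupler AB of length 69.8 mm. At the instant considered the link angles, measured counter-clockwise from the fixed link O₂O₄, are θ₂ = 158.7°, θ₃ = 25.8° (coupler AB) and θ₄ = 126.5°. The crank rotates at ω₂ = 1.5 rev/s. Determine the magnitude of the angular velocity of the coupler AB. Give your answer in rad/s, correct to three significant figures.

ω₂ = 9.425 rad/s (from 1.5 rev/s).
Differentiating the loop-closure r₂e^{iθ₂}+r₃e^{iθ₃}=r₁+r₄e^{iθ₄} gives r₂ω₂e^{iθ₂}+r₃ω₃e^{iθ₃}=r₄ω₄e^{iθ₄}.
Eliminating the other unknown: ω₃ = r₂ω₂ sin(θ₄−θ₂) / [r₃ sin(θ₃−θ₄)].
Numerator sine = -0.53288; denominator sine = -0.98261.
Result = 0.0187·9.425·(-0.53288) / (0.0698·(-0.98261)) = +1.3693 rad/s; magnitude 1.3693 rad/s.

1.37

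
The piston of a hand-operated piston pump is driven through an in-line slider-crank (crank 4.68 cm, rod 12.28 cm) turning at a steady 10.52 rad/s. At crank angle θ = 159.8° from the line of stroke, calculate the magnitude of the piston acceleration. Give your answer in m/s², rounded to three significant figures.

3.31

ω = 10.52 rad/s
x(θ) = r cosθ + √(L² − r² sin²θ); with ω constant, a = ω²·d²x/dθ².
d²x/dθ² = −r cosθ − r²(cos2θ)/√u − r⁴ sin²2θ/(4u^{3/2}),  u = L² − r² sin²θ = 0.0148187 m².
Substituting r = 0.0468 m, L = 0.1228 m, θ = 159.8°: d²x/dθ² = +0.02994 m.
a = ω²·d²x/dθ² = (10.52)²·(+0.02994) = +3.3135 m/s²;  |a| = 3.3135 m/s².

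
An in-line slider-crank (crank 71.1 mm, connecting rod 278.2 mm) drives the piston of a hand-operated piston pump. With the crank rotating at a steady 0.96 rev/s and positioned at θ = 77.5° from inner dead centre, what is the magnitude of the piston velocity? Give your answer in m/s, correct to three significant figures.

0.443

ω = 2π·0.96 = 6.032 rad/s
For an in-line slider-crank, x = r cosθ + √(L² − r² sin²θ), so v = −rω sinθ·[1 + r cosθ/√(L² − r² sin²θ)].
With r = 0.0711 m, L = 0.2782 m, θ = 77.5°: √(L² − r² sin²θ) = 0.2694 m.
v = −0.0711·6.032·0.97630·[1 + 0.0711·0.21644/0.2694] = -0.44262 m/s.
|v| = 0.44262 m/s.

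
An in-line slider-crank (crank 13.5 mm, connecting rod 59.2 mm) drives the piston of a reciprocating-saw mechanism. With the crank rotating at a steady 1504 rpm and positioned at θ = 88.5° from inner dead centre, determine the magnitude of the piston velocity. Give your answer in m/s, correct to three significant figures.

2.14

ω = 2π·1504/60 = 157.5 rad/s
For an in-line slider-crank, x = r cosθ + √(L² − r² sin²θ), so v = −rω sinθ·[1 + r cosθ/√(L² − r² sin²θ)].
With r = 0.0135 m, L = 0.0592 m, θ = 88.5°: √(L² − r² sin²θ) = 0.057641 m.
v = −0.0135·157.5·0.99966·[1 + 0.0135·0.02618/0.057641] = -2.1385 m/s.
|v| = 2.1385 m/s.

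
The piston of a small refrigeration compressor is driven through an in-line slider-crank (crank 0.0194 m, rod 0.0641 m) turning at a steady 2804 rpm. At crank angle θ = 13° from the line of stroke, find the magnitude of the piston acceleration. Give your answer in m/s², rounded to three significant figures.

2090

ω = 2π·2804/60 = 293.6 rad/s
x(θ) = r cosθ + √(L² − r² sin²θ); with ω constant, a = ω²·d²x/dθ².
d²x/dθ² = −r cosθ − r²(cos2θ)/√u − r⁴ sin²2θ/(4u^{3/2}),  u = L² − r² sin²θ = 0.00408977 m².
Substituting r = 0.0194 m, L = 0.0641 m, θ = 13°: d²x/dθ² = -0.024218 m.
a = ω²·d²x/dθ² = (293.6)²·(-0.024218) = -2088.1 m/s²;  |a| = 2088.1 m/s².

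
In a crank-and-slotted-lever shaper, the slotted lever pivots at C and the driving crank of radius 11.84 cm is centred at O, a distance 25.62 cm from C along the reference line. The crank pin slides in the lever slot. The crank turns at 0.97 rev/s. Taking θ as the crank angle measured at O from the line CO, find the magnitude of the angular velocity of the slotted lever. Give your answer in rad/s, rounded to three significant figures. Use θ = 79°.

1.32

ω = 6.095 rad/s (from 0.97 rev/s).
Crank pin A relative to C: A = (d + r cosθ, r sinθ); lever angle φ = atan2(r sinθ, d + r cosθ).
Differentiating tanφ: φ̇ = rω(d cosθ + r)/(d² + r² + 2dr cosθ).
d² + r² + 2dr cosθ = |CA|² = 0.091233 m²;  d cosθ + r = +0.16729 m.
|ω_lever| = |0.1184·6.095·+0.16729| / 0.091233 = 1.3231 rad/s.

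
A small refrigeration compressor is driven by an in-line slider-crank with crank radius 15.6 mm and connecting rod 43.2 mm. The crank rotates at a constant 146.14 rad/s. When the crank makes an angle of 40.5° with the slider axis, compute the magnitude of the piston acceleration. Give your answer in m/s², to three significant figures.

277

ω = 146.1 rad/s
x(θ) = r cosθ + √(L² − r² sin²θ); with ω constant, a = ω²·d²x/dθ².
d²x/dθ² = −r cosθ − r²(cos2θ)/√u − r⁴ sin²2θ/(4u^{3/2}),  u = L² − r² sin²θ = 0.00176359 m².
Substituting r = 0.0156 m, L = 0.0432 m, θ = 40.5°: d²x/dθ² = -0.012964 m.
a = ω²·d²x/dθ² = (146.1)²·(-0.012964) = -276.87 m/s²;  |a| = 276.87 m/s².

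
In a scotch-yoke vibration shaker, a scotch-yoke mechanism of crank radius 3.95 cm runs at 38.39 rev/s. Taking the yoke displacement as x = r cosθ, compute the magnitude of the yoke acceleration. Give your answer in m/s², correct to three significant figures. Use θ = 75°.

595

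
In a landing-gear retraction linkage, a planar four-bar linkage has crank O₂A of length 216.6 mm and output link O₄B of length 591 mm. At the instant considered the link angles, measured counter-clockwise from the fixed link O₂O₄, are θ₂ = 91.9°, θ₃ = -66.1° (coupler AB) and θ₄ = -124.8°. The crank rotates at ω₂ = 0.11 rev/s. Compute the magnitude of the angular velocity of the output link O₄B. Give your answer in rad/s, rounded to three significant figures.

ω₂ = 0.6912 rad/s (from 0.11 rev/s).
Differentiating the loop-closure r₂e^{iθ₂}+r₃e^{iθ₃}=r₁+r₄e^{iθ₄} gives r₂ω₂e^{iθ₂}+r₃ω₃e^{iθ₃}=r₄ω₄e^{iθ₄}.
Eliminating the other unknown: ω₄ = r₂ω₂ sin(θ₂−θ₃) / [r₄ sin(θ₄−θ₃)].
Numerator sine = +0.37461; denominator sine = -0.85446.
Result = 0.2166·0.6912·(+0.37461) / (0.591·(-0.85446)) = -0.11105 rad/s; magnitude 0.11105 rad/s.

0.111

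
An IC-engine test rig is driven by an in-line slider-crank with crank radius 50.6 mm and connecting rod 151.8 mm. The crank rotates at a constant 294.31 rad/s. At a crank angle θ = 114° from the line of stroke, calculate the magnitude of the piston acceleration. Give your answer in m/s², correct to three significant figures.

2780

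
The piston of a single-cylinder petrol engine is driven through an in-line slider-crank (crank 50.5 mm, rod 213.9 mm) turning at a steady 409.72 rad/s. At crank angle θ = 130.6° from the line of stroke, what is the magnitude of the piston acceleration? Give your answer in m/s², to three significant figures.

5800

ω = 409.7 rad/s
x(θ) = r cosθ + √(L² − r² sin²θ); with ω constant, a = ω²·d²x/dθ².
d²x/dθ² = −r cosθ − r²(cos2θ)/√u − r⁴ sin²2θ/(4u^{3/2}),  u = L² − r² sin²θ = 0.044283 m².
Substituting r = 0.0505 m, L = 0.2139 m, θ = 130.6°: d²x/dθ² = +0.034548 m.
a = ω²·d²x/dθ² = (409.7)²·(+0.034548) = +5799.5 m/s²;  |a| = 5799.5 m/s².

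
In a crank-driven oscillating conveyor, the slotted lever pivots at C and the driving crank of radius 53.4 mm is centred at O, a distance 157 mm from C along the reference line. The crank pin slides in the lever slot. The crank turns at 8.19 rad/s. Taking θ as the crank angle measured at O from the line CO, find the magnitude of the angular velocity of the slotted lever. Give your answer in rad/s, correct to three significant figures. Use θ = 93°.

0.742

ω = 8.19 rad/s
Crank pin A relative to C: A = (d + r cosθ, r sinθ); lever angle φ = atan2(r sinθ, d + r cosθ).
Differentiating tanφ: φ̇ = rω(d cosθ + r)/(d² + r² + 2dr cosθ).
d² + r² + 2dr cosθ = |CA|² = 0.026623 m²;  d cosθ + r = +0.045183 m.
|ω_lever| = |0.0534·8.19·+0.045183| / 0.026623 = 0.74224 rad/s.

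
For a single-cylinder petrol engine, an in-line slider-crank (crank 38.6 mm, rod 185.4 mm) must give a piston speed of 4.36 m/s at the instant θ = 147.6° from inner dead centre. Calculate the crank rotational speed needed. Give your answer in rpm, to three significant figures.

For an in-line slider-crank, |v_piston| = rω|sinθ|·[1 + r cosθ/√(L² − r² sin²θ)].
With r = 0.0386 m, L = 0.1854 m, θ = 147.6°: the bracketed kinematic factor |dx/dθ| = 0.017024 m.
ω = v/|dx/dθ| = 4.36/0.017024 = 256.1 rad/s.
N = 60ω/(2π) = 2445.6 rpm.

2450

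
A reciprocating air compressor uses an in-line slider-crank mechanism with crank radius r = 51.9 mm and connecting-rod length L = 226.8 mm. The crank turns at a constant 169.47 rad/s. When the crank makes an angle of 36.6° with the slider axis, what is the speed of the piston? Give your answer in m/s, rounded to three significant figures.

6.22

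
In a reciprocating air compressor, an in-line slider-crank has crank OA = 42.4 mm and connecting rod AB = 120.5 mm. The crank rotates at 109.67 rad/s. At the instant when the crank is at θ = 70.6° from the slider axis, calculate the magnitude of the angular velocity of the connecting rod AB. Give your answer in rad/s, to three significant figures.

13.6

ω = 109.7 rad/s
The rod makes angle φ with the slider axis where L sinφ = r sinθ; differentiating, L cosφ·φ̇ = r ω cosθ.
L cosφ = √(L² − r² sin²θ) = 0.11367 m.
|ω_rod| = r ω |cosθ| / √(L² − r² sin²θ) = 0.0424·109.7·0.33216/0.11367 = 13.588 rad/s.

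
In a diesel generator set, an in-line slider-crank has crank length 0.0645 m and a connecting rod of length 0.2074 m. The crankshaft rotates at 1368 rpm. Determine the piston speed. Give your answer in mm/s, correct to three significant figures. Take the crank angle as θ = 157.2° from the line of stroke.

2550

ω = 2π·1368/60 = 143.3 rad/s
For an in-line slider-crank, x = r cosθ + √(L² − r² sin²θ), so v = −rω sinθ·[1 + r cosθ/√(L² − r² sin²θ)].
With r = 0.0645 m, L = 0.2074 m, θ = 157.2°: √(L² − r² sin²θ) = 0.20589 m.
v = −0.0645·143.3·0.38752·[1 + 0.0645·-0.92186/0.20589] = -2.5466 m/s.
|v| = 2.5466 m/s = 2546.6 mm/s.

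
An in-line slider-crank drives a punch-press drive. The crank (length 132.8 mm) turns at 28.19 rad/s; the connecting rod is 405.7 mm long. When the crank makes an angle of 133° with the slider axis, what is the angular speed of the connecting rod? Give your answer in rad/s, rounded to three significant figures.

ω = 28.19 rad/s
The rod makes angle φ with the slider axis where L sinφ = r sinθ; differentiating, L cosφ·φ̇ = r ω cosθ.
L cosφ = √(L² − r² sin²θ) = 0.3939 m.
|ω_rod| = r ω |cosθ| / √(L² − r² sin²θ) = 0.1328·28.19·0.68200/0.3939 = 6.4817 rad/s.

6.48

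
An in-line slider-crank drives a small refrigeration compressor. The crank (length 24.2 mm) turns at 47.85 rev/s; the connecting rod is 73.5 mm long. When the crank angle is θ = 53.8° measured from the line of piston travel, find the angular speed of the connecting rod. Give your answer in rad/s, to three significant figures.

60.6

ω = 300.7 rad/s (converted from 47.85 rev/s).
The rod makes angle φ with the slider axis where L sinφ = r sinθ; differentiating, L cosφ·φ̇ = r ω cosθ.
L cosφ = √(L² − r² sin²θ) = 0.070858 m.
|ω_rod| = r ω |cosθ| / √(L² − r² sin²θ) = 0.0242·300.7·0.59061/0.070858 = 60.644 rad/s.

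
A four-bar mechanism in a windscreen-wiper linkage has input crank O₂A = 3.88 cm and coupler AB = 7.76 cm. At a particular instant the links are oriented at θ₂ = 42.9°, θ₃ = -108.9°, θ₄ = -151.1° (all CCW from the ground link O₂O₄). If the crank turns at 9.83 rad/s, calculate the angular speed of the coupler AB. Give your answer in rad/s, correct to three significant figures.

ω₂ = 9.83 rad/s
Differentiating the loop-closure r₂e^{iθ₂}+r₃e^{iθ₃}=r₁+r₄e^{iθ₄} gives r₂ω₂e^{iθ₂}+r₃ω₃e^{iθ₃}=r₄ω₄e^{iθ₄}.
Eliminating the other unknown: ω₃ = r₂ω₂ sin(θ₄−θ₂) / [r₃ sin(θ₃−θ₄)].
Numerator sine = +0.24192; denominator sine = +0.67172.
Result = 0.0388·9.83·(+0.24192) / (0.0776·(+0.67172)) = +1.7701 rad/s; magnitude 1.7701 rad/s.

1.77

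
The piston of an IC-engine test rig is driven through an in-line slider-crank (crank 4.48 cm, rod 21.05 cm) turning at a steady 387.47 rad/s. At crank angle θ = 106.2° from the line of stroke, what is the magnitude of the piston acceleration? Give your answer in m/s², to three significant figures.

ω = 387.5 rad/s
x(θ) = r cosθ + √(L² − r² sin²θ); with ω constant, a = ω²·d²x/dθ².
d²x/dθ² = −r cosθ − r²(cos2θ)/√u − r⁴ sin²2θ/(4u^{3/2}),  u = L² − r² sin²θ = 0.0424594 m².
Substituting r = 0.0448 m, L = 0.2105 m, θ = 106.2°: d²x/dθ² = +0.02069 m.
a = ω²·d²x/dθ² = (387.5)²·(+0.02069) = +3106.2 m/s²;  |a| = 3106.2 m/s².

3110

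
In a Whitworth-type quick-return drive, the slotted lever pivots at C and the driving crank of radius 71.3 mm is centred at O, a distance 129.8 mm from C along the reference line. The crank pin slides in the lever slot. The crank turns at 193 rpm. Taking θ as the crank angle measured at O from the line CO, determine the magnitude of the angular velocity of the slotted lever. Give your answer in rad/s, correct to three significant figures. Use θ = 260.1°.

3.76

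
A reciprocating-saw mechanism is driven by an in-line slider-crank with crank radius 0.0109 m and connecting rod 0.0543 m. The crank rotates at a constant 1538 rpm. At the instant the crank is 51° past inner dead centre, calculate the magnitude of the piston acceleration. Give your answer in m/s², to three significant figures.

167

ω = 2π·1538/60 = 161.1 rad/s
x(θ) = r cosθ + √(L² − r² sin²θ); with ω constant, a = ω²·d²x/dθ².
d²x/dθ² = −r cosθ − r²(cos2θ)/√u − r⁴ sin²2θ/(4u^{3/2}),  u = L² − r² sin²θ = 0.00287673 m².
Substituting r = 0.0109 m, L = 0.0543 m, θ = 51°: d²x/dθ² = -0.0064209 m.
a = ω²·d²x/dθ² = (161.1)²·(-0.0064209) = -166.56 m/s²;  |a| = 166.56 m/s².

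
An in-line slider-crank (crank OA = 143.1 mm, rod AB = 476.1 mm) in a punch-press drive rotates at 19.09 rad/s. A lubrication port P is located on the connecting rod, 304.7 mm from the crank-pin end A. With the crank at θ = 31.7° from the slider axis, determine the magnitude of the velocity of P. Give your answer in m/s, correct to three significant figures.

ω = 19.09 rad/s.  Crank-pin speed |V_A| = rω = 2.7318 m/s, perpendicular to OA.
Rod angle: sinφ = −(r/L) sinθ ⇒ φ = -9.087°; ω_rod = −rω cosθ/√(L²−r²sin²θ) = -4.9439 rad/s.
V_P = V_A + ω_rod × AP, with AP = 0.3047 m along the rod.
Components: V_Px = −rω sinθ − a·ω_rod·sinφ = -1.6734 m/s;  V_Py = rω cosθ + a·ω_rod·cosφ = +0.83674 m/s.
|V_P| = √(V_Px² + V_Py²) = 1.8709 m/s.

1.87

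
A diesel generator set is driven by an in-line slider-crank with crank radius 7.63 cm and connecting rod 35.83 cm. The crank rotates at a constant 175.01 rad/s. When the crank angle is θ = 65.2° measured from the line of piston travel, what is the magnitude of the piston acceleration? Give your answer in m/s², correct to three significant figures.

ω = 175 rad/s
x(θ) = r cosθ + √(L² − r² sin²θ); with ω constant, a = ω²·d²x/dθ².
d²x/dθ² = −r cosθ − r²(cos2θ)/√u − r⁴ sin²2θ/(4u^{3/2}),  u = L² − r² sin²θ = 0.123581 m².
Substituting r = 0.0763 m, L = 0.3583 m, θ = 65.2°: d²x/dθ² = -0.021384 m.
a = ω²·d²x/dθ² = (175)²·(-0.021384) = -654.96 m/s²;  |a| = 654.96 m/s².

655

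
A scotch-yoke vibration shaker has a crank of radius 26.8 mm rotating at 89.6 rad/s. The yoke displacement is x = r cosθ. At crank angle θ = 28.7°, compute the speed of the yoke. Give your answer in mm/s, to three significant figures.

1150

ω = 89.6 rad/s
x = r cosθ ⇒ ẋ = −rω sinθ.
|v| = rω|sinθ| = 0.0268·89.6·|sin 28.7°| = 1.1532 m/s = 1153.2 mm/s.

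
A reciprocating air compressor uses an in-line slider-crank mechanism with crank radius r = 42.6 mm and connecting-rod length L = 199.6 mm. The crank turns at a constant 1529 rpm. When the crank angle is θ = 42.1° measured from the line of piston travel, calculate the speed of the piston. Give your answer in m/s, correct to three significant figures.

ω = 2π·1529/60 = 160.1 rad/s
For an in-line slider-crank, x = r cosθ + √(L² − r² sin²θ), so v = −rω sinθ·[1 + r cosθ/√(L² − r² sin²θ)].
With r = 0.0426 m, L = 0.1996 m, θ = 42.1°: √(L² − r² sin²θ) = 0.19755 m.
v = −0.0426·160.1·0.67043·[1 + 0.0426·0.74198/0.19755] = -5.3046 m/s.
|v| = 5.3046 m/s.

5.30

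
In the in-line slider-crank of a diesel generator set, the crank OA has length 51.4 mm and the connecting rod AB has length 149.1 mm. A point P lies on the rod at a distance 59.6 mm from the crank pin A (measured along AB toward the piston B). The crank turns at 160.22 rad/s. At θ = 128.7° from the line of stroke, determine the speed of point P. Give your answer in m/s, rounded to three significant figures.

ω = 160.2 rad/s.  Crank-pin speed |V_A| = rω = 8.2353 m/s, perpendicular to OA.
Rod angle: sinφ = −(r/L) sinθ ⇒ φ = -15.607°; ω_rod = −rω cosθ/√(L²−r²sin²θ) = +35.856 rad/s.
V_P = V_A + ω_rod × AP, with AP = 0.0596 m along the rod.
Components: V_Px = −rω sinθ − a·ω_rod·sinφ = -5.8521 m/s;  V_Py = rω cosθ + a·ω_rod·cosφ = -3.0908 m/s.
|V_P| = √(V_Px² + V_Py²) = 6.6182 m/s.

6.62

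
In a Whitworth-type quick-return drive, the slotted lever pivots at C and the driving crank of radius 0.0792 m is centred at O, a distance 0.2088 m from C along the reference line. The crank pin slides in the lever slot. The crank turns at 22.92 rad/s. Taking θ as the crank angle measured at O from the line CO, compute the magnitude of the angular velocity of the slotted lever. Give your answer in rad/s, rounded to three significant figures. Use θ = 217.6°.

6.61

ω = 22.92 rad/s
Crank pin A relative to C: A = (d + r cosθ, r sinθ); lever angle φ = atan2(r sinθ, d + r cosθ).
Differentiating tanφ: φ̇ = rω(d cosθ + r)/(d² + r² + 2dr cosθ).
d² + r² + 2dr cosθ = |CA|² = 0.023666 m²;  d cosθ + r = -0.08623 m.
|ω_lever| = |0.0792·22.92·-0.08623| / 0.023666 = 6.6142 rad/s.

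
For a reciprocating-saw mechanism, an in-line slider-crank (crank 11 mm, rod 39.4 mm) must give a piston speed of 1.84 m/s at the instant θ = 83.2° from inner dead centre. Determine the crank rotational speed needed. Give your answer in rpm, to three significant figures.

For an in-line slider-crank, |v_piston| = rω|sinθ|·[1 + r cosθ/√(L² − r² sin²θ)].
With r = 0.011 m, L = 0.0394 m, θ = 83.2°: the bracketed kinematic factor |dx/dθ| = 0.011298 m.
ω = v/|dx/dθ| = 1.84/0.011298 = 162.85 rad/s.
N = 60ω/(2π) = 1555.1 rpm.

1560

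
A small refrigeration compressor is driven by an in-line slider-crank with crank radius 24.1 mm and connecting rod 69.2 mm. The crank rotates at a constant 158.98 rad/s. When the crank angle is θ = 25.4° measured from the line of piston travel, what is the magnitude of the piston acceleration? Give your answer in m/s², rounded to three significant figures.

ω = 159 rad/s
x(θ) = r cosθ + √(L² − r² sin²θ); with ω constant, a = ω²·d²x/dθ².
d²x/dθ² = −r cosθ − r²(cos2θ)/√u − r⁴ sin²2θ/(4u^{3/2}),  u = L² − r² sin²θ = 0.00468178 m².
Substituting r = 0.0241 m, L = 0.0692 m, θ = 25.4°: d²x/dθ² = -0.027293 m.
a = ω²·d²x/dθ² = (159)²·(-0.027293) = -689.83 m/s²;  |a| = 689.83 m/s².

690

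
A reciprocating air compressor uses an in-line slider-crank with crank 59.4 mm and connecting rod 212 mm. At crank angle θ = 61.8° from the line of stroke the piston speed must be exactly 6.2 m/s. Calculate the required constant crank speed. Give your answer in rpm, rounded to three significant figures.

For an in-line slider-crank, |v_piston| = rω|sinθ|·[1 + r cosθ/√(L² − r² sin²θ)].
With r = 0.0594 m, L = 0.212 m, θ = 61.8°: the bracketed kinematic factor |dx/dθ| = 0.059502 m.
ω = v/|dx/dθ| = 6.2/0.059502 = 104.2 rad/s.
N = 60ω/(2π) = 995.02 rpm.

995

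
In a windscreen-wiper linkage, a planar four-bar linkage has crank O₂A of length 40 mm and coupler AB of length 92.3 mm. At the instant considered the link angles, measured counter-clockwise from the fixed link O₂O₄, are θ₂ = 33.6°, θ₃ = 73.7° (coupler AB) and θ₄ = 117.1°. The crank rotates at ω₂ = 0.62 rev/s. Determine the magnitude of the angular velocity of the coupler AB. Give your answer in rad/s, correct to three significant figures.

ω₂ = 3.896 rad/s (from 0.62 rev/s).
Differentiating the loop-closure r₂e^{iθ₂}+r₃e^{iθ₃}=r₁+r₄e^{iθ₄} gives r₂ω₂e^{iθ₂}+r₃ω₃e^{iθ₃}=r₄ω₄e^{iθ₄}.
Eliminating the other unknown: ω₃ = r₂ω₂ sin(θ₄−θ₂) / [r₃ sin(θ₃−θ₄)].
Numerator sine = +0.99357; denominator sine = -0.68709.
Result = 0.04·3.896·(+0.99357) / (0.0923·(-0.68709)) = -2.4413 rad/s; magnitude 2.4413 rad/s.

2.44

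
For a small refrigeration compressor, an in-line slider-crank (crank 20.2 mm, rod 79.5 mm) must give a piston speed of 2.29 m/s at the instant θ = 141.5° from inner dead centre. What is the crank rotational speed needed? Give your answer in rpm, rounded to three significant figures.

2180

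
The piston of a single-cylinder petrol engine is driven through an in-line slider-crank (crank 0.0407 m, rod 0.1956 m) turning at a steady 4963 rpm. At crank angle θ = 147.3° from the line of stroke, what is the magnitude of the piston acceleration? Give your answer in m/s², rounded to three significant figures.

ω = 2π·4963/60 = 519.7 rad/s
x(θ) = r cosθ + √(L² − r² sin²θ); with ω constant, a = ω²·d²x/dθ².
d²x/dθ² = −r cosθ − r²(cos2θ)/√u − r⁴ sin²2θ/(4u^{3/2}),  u = L² − r² sin²θ = 0.0377759 m².
Substituting r = 0.0407 m, L = 0.1956 m, θ = 147.3°: d²x/dθ² = +0.030624 m.
a = ω²·d²x/dθ² = (519.7)²·(+0.030624) = +8272 m/s²;  |a| = 8272 m/s².

8270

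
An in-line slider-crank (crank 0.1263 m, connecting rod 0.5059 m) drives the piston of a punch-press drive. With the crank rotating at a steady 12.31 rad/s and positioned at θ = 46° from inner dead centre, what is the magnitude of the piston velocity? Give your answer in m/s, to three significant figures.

1.32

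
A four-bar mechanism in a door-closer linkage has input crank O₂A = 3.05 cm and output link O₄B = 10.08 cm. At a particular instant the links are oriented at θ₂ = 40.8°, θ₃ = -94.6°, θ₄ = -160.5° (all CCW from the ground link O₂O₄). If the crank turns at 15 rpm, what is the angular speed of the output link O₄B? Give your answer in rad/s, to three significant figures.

0.366

ω₂ = 1.571 rad/s (from 15 rpm).
Differentiating the loop-closure r₂e^{iθ₂}+r₃e^{iθ₃}=r₁+r₄e^{iθ₄} gives r₂ω₂e^{iθ₂}+r₃ω₃e^{iθ₃}=r₄ω₄e^{iθ₄}.
Eliminating the other unknown: ω₄ = r₂ω₂ sin(θ₂−θ₃) / [r₄ sin(θ₄−θ₃)].
Numerator sine = +0.70215; denominator sine = -0.91283.
Result = 0.0305·1.571·(+0.70215) / (0.1008·(-0.91283)) = -0.36559 rad/s; magnitude 0.36559 rad/s.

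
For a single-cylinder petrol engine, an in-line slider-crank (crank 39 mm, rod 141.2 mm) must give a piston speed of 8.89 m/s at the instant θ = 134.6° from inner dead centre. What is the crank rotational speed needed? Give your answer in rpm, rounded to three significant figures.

For an in-line slider-crank, |v_piston| = rω|sinθ|·[1 + r cosθ/√(L² − r² sin²θ)].
With r = 0.039 m, L = 0.1412 m, θ = 134.6°: the bracketed kinematic factor |dx/dθ| = 0.022276 m.
ω = v/|dx/dθ| = 8.89/0.022276 = 399.08 rad/s.
N = 60ω/(2π) = 3810.9 rpm.

3810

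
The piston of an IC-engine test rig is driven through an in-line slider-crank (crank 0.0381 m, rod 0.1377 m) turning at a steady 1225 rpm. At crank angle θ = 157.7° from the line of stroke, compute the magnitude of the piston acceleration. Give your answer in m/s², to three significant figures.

454

ω = 2π·1225/60 = 128.3 rad/s
x(θ) = r cosθ + √(L² − r² sin²θ); with ω constant, a = ω²·d²x/dθ².
d²x/dθ² = −r cosθ − r²(cos2θ)/√u − r⁴ sin²2θ/(4u^{3/2}),  u = L² − r² sin²θ = 0.0187523 m².
Substituting r = 0.0381 m, L = 0.1377 m, θ = 157.7°: d²x/dθ² = +0.027602 m.
a = ω²·d²x/dθ² = (128.3)²·(+0.027602) = +454.22 m/s²;  |a| = 454.22 m/s².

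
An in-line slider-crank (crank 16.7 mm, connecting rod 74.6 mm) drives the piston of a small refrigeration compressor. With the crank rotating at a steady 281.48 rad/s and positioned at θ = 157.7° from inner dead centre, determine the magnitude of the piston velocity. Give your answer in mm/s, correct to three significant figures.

ω = 281.5 rad/s
For an in-line slider-crank, x = r cosθ + √(L² − r² sin²θ), so v = −rω sinθ·[1 + r cosθ/√(L² − r² sin²θ)].
With r = 0.0167 m, L = 0.0746 m, θ = 157.7°: √(L² − r² sin²θ) = 0.07433 m.
v = −0.0167·281.5·0.37946·[1 + 0.0167·-0.92521/0.07433] = -1.4129 m/s.
|v| = 1.4129 m/s = 1412.9 mm/s.

1410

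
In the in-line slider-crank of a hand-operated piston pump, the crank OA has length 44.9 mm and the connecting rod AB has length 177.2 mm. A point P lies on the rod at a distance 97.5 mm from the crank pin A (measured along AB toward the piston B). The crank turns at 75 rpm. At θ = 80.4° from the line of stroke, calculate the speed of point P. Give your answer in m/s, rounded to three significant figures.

ω = 7.854 rad/s.  Crank-pin speed |V_A| = rω = 0.35264 m/s, perpendicular to OA.
Rod angle: sinφ = −(r/L) sinθ ⇒ φ = -14.468°; ω_rod = −rω cosθ/√(L²−r²sin²θ) = -0.34275 rad/s.
V_P = V_A + ω_rod × AP, with AP = 0.0975 m along the rod.
Components: V_Px = −rω sinθ − a·ω_rod·sinφ = -0.35605 m/s;  V_Py = rω cosθ + a·ω_rod·cosφ = +0.026451 m/s.
|V_P| = √(V_Px² + V_Py²) = 0.35704 m/s.

0.357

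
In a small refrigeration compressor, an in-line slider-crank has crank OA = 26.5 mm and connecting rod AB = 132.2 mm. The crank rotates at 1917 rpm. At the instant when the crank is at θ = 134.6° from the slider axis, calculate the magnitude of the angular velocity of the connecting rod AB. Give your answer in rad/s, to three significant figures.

ω = 200.7 rad/s (converted from 1917 rpm).
The rod makes angle φ with the slider axis where L sinφ = r sinθ; differentiating, L cosφ·φ̇ = r ω cosθ.
L cosφ = √(L² − r² sin²θ) = 0.13085 m.
|ω_rod| = r ω |cosθ| / √(L² − r² sin²θ) = 0.0265·200.7·0.70215/0.13085 = 28.547 rad/s.

28.5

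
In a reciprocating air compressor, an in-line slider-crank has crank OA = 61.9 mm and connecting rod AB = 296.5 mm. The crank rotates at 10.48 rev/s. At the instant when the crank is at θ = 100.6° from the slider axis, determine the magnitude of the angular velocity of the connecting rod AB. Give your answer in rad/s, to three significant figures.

2.58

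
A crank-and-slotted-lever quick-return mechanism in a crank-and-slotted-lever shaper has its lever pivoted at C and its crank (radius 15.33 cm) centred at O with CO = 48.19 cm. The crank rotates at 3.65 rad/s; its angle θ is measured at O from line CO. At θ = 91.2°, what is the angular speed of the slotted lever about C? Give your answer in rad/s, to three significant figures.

0.317

ω = 3.65 rad/s
Crank pin A relative to C: A = (d + r cosθ, r sinθ); lever angle φ = atan2(r sinθ, d + r cosθ).
Differentiating tanφ: φ̇ = rω(d cosθ + r)/(d² + r² + 2dr cosθ).
d² + r² + 2dr cosθ = |CA|² = 0.252634 m²;  d cosθ + r = +0.14321 m.
|ω_lever| = |0.1533·3.65·+0.14321| / 0.252634 = 0.31718 rad/s.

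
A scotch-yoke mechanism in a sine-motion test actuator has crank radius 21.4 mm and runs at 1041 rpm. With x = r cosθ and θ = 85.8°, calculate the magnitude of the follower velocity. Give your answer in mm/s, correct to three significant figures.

2330

ω = 109 rad/s (from 1041 rpm).
x = r cosθ ⇒ ẋ = −rω sinθ.
|v| = rω|sinθ| = 0.0214·109·|sin 85.8°| = 2.3266 m/s = 2326.6 mm/s.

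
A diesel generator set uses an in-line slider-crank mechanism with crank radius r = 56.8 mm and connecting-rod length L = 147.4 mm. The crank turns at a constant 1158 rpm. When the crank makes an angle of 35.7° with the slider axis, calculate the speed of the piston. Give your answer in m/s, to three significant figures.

5.31

ω = 2π·1158/60 = 121.3 rad/s
For an in-line slider-crank, x = r cosθ + √(L² − r² sin²θ), so v = −rω sinθ·[1 + r cosθ/√(L² − r² sin²θ)].
With r = 0.0568 m, L = 0.1474 m, θ = 35.7°: √(L² − r² sin²θ) = 0.14363 m.
v = −0.0568·121.3·0.58354·[1 + 0.0568·0.81208/0.14363] = -5.3102 m/s.
|v| = 5.3102 m/s.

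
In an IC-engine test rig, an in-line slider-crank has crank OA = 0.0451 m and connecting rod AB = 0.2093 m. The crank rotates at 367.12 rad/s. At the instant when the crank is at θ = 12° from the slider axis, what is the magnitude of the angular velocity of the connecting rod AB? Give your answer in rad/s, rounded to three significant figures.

ω = 367.1 rad/s
The rod makes angle φ with the slider axis where L sinφ = r sinθ; differentiating, L cosφ·φ̇ = r ω cosθ.
L cosφ = √(L² − r² sin²θ) = 0.20909 m.
|ω_rod| = r ω |cosθ| / √(L² − r² sin²θ) = 0.0451·367.1·0.97815/0.20909 = 77.456 rad/s.

77.5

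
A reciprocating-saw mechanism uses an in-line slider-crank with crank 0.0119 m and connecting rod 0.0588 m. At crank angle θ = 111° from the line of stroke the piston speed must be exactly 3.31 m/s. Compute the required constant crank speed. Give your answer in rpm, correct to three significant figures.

For an in-line slider-crank, |v_piston| = rω|sinθ|·[1 + r cosθ/√(L² − r² sin²θ)].
With r = 0.0119 m, L = 0.0588 m, θ = 111°: the bracketed kinematic factor |dx/dθ| = 0.010289 m.
ω = v/|dx/dθ| = 3.31/0.010289 = 321.7 rad/s.
N = 60ω/(2π) = 3072 rpm.

3070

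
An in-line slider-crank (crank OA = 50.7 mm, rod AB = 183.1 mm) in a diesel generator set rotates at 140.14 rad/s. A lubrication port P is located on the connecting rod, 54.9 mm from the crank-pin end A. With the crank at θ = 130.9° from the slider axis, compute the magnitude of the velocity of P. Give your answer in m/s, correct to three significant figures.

ω = 140.1 rad/s.  Crank-pin speed |V_A| = rω = 7.1051 m/s, perpendicular to OA.
Rod angle: sinφ = −(r/L) sinθ ⇒ φ = -12.081°; ω_rod = −rω cosθ/√(L²−r²sin²θ) = +25.982 rad/s.
V_P = V_A + ω_rod × AP, with AP = 0.0549 m along the rod.
Components: V_Px = −rω sinθ − a·ω_rod·sinφ = -5.0719 m/s;  V_Py = rω cosθ + a·ω_rod·cosφ = -3.2572 m/s.
|V_P| = √(V_Px² + V_Py²) = 6.0277 m/s.

6.03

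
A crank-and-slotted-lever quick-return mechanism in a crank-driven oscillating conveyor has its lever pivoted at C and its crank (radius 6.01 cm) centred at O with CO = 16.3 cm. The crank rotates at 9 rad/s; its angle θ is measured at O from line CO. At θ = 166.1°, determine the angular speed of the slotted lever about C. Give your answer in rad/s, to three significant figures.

ω = 9 rad/s
Crank pin A relative to C: A = (d + r cosθ, r sinθ); lever angle φ = atan2(r sinθ, d + r cosθ).
Differentiating tanφ: φ̇ = rω(d cosθ + r)/(d² + r² + 2dr cosθ).
d² + r² + 2dr cosθ = |CA|² = 0.0111622 m²;  d cosθ + r = -0.098127 m.
|ω_lever| = |0.0601·9·-0.098127| / 0.0111622 = 4.7551 rad/s.

4.76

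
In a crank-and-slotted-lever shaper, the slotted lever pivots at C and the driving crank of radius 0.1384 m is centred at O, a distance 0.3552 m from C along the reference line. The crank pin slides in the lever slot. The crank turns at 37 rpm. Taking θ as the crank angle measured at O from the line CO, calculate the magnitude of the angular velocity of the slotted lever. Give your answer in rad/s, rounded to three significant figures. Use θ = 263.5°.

0.392

ω = 3.875 rad/s (from 37 rpm).
Crank pin A relative to C: A = (d + r cosθ, r sinθ); lever angle φ = atan2(r sinθ, d + r cosθ).
Differentiating tanφ: φ̇ = rω(d cosθ + r)/(d² + r² + 2dr cosθ).
d² + r² + 2dr cosθ = |CA|² = 0.134192 m²;  d cosθ + r = +0.09819 m.
|ω_lever| = |0.1384·3.875·+0.09819| / 0.134192 = 0.39238 rad/s.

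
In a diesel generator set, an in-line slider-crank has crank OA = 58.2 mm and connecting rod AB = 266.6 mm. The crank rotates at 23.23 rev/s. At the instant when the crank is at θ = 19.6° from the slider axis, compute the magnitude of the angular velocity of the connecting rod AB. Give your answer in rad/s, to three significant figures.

ω = 146 rad/s (converted from 23.23 rev/s).
The rod makes angle φ with the slider axis where L sinφ = r sinθ; differentiating, L cosφ·φ̇ = r ω cosθ.
L cosφ = √(L² − r² sin²θ) = 0.26588 m.
|ω_rod| = r ω |cosθ| / √(L² − r² sin²θ) = 0.0582·146·0.94206/0.26588 = 30.098 rad/s.

30.1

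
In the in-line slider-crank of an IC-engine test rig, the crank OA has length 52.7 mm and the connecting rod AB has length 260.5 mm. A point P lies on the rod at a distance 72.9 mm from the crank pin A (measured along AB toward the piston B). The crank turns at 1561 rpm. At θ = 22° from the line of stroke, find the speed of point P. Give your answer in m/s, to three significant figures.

6.68

ω = 163.5 rad/s.  Crank-pin speed |V_A| = rω = 8.6147 m/s, perpendicular to OA.
Rod angle: sinφ = −(r/L) sinθ ⇒ φ = -4.346°; ω_rod = −rω cosθ/√(L²−r²sin²θ) = -30.75 rad/s.
V_P = V_A + ω_rod × AP, with AP = 0.0729 m along the rod.
Components: V_Px = −rω sinθ − a·ω_rod·sinφ = -3.397 m/s;  V_Py = rω cosθ + a·ω_rod·cosφ = +5.7522 m/s.
|V_P| = √(V_Px² + V_Py²) = 6.6804 m/s.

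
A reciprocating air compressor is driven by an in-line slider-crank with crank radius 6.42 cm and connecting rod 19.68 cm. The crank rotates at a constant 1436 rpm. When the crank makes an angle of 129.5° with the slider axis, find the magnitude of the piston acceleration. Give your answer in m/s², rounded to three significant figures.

1000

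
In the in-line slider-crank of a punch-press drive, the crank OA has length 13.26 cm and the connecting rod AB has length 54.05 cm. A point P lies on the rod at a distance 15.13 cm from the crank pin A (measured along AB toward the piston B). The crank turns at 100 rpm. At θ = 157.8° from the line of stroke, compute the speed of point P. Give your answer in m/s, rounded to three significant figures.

ω = 10.47 rad/s.  Crank-pin speed |V_A| = rω = 1.3886 m/s, perpendicular to OA.
Rod angle: sinφ = −(r/L) sinθ ⇒ φ = -5.319°; ω_rod = −rω cosθ/√(L²−r²sin²θ) = +2.3889 rad/s.
V_P = V_A + ω_rod × AP, with AP = 0.1513 m along the rod.
Components: V_Px = −rω sinθ − a·ω_rod·sinφ = -0.49116 m/s;  V_Py = rω cosθ + a·ω_rod·cosφ = -0.92576 m/s.
|V_P| = √(V_Px² + V_Py²) = 1.048 m/s.

1.05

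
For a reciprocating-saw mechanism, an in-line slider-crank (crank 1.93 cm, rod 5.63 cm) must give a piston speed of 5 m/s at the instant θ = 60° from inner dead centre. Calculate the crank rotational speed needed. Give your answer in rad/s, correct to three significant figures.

254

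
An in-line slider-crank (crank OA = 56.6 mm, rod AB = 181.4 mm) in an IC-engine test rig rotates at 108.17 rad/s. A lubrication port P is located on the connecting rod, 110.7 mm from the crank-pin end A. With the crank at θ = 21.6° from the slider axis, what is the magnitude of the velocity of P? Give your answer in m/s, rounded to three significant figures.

3.46

ω = 108.2 rad/s.  Crank-pin speed |V_A| = rω = 6.1224 m/s, perpendicular to OA.
Rod angle: sinφ = −(r/L) sinθ ⇒ φ = -6.596°; ω_rod = −rω cosθ/√(L²−r²sin²θ) = -31.59 rad/s.
V_P = V_A + ω_rod × AP, with AP = 0.1107 m along the rod.
Components: V_Px = −rω sinθ − a·ω_rod·sinφ = -2.6555 m/s;  V_Py = rω cosθ + a·ω_rod·cosφ = +2.2186 m/s.
|V_P| = √(V_Px² + V_Py²) = 3.4603 m/s.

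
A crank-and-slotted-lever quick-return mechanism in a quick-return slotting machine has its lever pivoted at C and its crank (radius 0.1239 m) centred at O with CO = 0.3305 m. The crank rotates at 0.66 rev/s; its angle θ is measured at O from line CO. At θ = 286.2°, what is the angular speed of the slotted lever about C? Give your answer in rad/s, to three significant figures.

0.753

ω = 4.147 rad/s (from 0.66 rev/s).
Crank pin A relative to C: A = (d + r cosθ, r sinθ); lever angle φ = atan2(r sinθ, d + r cosθ).
Differentiating tanφ: φ̇ = rω(d cosθ + r)/(d² + r² + 2dr cosθ).
d² + r² + 2dr cosθ = |CA|² = 0.14743 m²;  d cosθ + r = +0.21611 m.
|ω_lever| = |0.1239·4.147·+0.21611| / 0.14743 = 0.75314 rad/s.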